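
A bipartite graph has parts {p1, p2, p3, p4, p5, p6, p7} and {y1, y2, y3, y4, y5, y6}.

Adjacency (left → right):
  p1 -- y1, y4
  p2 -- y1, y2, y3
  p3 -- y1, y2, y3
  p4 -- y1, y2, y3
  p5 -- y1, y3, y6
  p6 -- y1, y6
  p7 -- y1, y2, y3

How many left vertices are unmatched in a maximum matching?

2

One maximum matching: p1-y4, p2-y2, p3-y1, p4-y3, p5-y6.
The set {p2, p3, p4, p5, p6, p7} has only 4 neighbours ({y1, y2, y3, y6}), so by Hall's theorem at most 5 of the 7 left vertices can be matched.
That matches 5 of the 7, leaving 2 unmatched; no matching can do better.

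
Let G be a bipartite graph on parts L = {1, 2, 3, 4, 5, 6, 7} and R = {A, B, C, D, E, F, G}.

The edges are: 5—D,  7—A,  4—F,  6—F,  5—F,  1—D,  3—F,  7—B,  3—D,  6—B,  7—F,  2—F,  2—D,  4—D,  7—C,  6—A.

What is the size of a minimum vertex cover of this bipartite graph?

4

A maximum matching has 4 edges (e.g. 1–D, 2–F, 6–A, 7–B).
By König's theorem the minimum vertex cover has the same size. One such cover is {6, 7, D, F}.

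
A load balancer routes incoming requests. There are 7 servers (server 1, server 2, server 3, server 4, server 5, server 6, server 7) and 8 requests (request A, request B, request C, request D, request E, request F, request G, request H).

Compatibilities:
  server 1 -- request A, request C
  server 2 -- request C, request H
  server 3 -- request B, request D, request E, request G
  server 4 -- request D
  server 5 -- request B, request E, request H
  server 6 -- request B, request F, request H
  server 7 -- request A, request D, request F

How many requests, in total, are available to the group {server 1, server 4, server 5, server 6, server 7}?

7

The union of neighbours of {server 1, server 4, server 5, server 6, server 7} is {request A, request B, request C, request D, request E, request F, request H}, which has 7 elements.
Since |N(S)| = 7 ≥ |S| = 5, Hall's condition holds for this subset.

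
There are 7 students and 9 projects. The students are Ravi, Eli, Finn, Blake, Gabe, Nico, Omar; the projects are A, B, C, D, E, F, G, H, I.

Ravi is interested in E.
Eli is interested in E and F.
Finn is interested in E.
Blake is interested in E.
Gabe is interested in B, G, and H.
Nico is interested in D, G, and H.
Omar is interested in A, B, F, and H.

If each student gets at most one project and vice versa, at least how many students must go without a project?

2

A valid assignment of size 5: Ravi–E, Eli–F, Gabe–G, Nico–D, Omar–B.
The set {Ravi, Finn, Blake} has only 1 neighbour ({E}), so by Hall's theorem at most 5 of the 7 students can be matched.
That matches 5 of the 7, leaving 2 unmatched; no matching can do better.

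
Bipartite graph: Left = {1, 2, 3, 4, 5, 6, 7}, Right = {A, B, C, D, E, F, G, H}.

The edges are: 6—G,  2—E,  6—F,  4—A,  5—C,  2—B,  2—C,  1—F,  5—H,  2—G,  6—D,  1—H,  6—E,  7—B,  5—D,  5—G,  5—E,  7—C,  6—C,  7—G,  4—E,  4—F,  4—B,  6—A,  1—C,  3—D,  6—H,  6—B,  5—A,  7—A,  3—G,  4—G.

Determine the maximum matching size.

7

A valid assignment of size 7: 1→F, 2→E, 3→D, 4→G, 5→H, 6→A, 7→B.
This saturates every left vertex, so 7 is the maximum.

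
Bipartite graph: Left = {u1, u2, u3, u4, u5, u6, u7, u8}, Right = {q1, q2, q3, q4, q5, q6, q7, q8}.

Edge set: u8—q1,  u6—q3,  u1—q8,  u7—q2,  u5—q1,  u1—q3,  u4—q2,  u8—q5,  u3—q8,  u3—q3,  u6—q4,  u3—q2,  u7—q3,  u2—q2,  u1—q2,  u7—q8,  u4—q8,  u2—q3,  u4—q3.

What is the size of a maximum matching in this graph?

6

One maximum matching: u1–q2, u2–q3, u3–q8, u5–q1, u6–q4, u8–q5.
The set {u1, u2, u3, u4, u7} has only 3 neighbours ({q2, q3, q8}), so by Hall's theorem at most 6 of the 8 left vertices can be matched.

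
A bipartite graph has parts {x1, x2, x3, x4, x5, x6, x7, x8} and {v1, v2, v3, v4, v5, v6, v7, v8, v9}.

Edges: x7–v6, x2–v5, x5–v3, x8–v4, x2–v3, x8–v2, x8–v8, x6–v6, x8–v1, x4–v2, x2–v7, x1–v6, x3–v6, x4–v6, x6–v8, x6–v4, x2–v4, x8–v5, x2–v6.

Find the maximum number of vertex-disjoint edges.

6

A valid assignment of size 6: x1-v6, x2-v5, x4-v2, x5-v3, x6-v4, x8-v1.
The set {x1, x3, x7} has only 1 neighbour ({v6}), so by Hall's theorem at most 6 of the 8 left vertices can be matched.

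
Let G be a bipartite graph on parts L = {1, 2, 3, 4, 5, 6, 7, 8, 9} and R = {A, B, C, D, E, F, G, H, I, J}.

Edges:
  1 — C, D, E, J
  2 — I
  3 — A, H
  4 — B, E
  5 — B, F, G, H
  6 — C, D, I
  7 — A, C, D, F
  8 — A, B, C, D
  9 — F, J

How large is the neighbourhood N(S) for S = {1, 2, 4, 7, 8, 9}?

The union of neighbours of {1, 2, 4, 7, 8, 9} is {A, B, C, D, E, F, I, J}, which has 8 elements.
Since |N(S)| = 8 ≥ |S| = 6, Hall's condition holds for this subset.

8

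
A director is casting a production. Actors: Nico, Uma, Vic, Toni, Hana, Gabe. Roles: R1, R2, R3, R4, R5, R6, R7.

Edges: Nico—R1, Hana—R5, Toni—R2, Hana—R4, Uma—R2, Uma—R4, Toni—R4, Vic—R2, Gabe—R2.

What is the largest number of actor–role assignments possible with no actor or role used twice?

4

One maximum matching: Nico→R1, Uma→R4, Vic→R2, Hana→R5.
The set {Uma, Vic, Toni, Gabe} has only 2 neighbours ({R2, R4}), so by Hall's theorem at most 4 of the 6 actors can be matched.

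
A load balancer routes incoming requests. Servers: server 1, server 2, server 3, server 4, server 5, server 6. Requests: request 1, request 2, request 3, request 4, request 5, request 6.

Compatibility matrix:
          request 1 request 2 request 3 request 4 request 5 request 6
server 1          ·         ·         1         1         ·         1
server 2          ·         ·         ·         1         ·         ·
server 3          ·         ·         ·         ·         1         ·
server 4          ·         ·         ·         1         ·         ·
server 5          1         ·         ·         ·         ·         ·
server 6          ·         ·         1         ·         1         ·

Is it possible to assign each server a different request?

No

The set {server 2, server 4} has only 1 neighbour ({request 4}), so by Hall's theorem at most 5 of the 6 servers can be matched.
Hence no matching covers every server.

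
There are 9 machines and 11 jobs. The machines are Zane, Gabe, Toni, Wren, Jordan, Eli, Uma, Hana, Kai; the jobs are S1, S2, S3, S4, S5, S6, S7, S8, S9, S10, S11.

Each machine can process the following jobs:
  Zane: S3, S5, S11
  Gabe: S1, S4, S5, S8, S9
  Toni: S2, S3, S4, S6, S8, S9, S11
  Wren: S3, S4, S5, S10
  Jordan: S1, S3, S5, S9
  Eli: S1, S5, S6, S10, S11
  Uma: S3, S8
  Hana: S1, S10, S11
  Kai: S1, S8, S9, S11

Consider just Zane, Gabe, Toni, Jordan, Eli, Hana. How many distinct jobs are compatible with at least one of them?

The union of neighbours of {Zane, Gabe, Toni, Jordan, Eli, Hana} is {S1, S2, S3, S4, S5, S6, S8, S9, S10, S11}, which has 10 elements.
Since |N(S)| = 10 ≥ |S| = 6, Hall's condition holds for this subset.

10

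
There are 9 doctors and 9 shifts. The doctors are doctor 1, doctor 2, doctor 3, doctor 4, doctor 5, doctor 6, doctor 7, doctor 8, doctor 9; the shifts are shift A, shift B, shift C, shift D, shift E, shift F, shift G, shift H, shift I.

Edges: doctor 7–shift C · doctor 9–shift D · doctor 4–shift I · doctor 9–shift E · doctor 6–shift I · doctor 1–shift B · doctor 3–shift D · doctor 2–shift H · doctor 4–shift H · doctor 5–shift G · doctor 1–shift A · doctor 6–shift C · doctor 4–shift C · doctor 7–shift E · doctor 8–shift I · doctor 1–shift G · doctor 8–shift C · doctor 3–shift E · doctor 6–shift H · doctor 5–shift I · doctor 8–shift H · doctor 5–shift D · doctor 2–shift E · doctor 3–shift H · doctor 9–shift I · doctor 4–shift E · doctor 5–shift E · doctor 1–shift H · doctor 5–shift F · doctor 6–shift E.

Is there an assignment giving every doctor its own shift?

The set {doctor 2, doctor 3, doctor 4, doctor 6, doctor 7, doctor 8, doctor 9} has only 5 neighbours ({shift C, shift D, shift E, shift H, shift I}), so by Hall's theorem at most 7 of the 9 doctors can be matched.
Hence no matching covers every doctor.

No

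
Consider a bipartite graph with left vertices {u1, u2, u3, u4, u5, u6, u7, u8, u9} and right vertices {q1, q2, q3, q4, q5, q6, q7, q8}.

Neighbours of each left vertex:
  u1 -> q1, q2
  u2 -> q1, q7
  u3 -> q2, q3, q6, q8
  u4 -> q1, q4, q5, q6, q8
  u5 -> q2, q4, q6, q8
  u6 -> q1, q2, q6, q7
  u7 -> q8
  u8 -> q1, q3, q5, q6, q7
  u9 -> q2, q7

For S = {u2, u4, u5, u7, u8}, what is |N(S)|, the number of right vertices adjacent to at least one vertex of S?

8

The union of neighbours of {u2, u4, u5, u7, u8} is {q1, q2, q3, q4, q5, q6, q7, q8}, which has 8 elements.
Since |N(S)| = 8 ≥ |S| = 5, Hall's condition holds for this subset.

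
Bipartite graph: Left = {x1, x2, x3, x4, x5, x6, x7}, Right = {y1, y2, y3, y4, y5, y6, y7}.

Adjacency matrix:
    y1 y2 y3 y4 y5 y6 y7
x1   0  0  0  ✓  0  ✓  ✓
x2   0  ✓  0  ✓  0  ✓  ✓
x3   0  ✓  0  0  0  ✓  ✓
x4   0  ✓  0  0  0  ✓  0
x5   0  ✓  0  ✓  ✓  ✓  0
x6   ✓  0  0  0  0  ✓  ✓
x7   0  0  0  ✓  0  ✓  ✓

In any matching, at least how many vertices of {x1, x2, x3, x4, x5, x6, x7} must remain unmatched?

1

For example, pair x1–y4, x2–y7, x3–y6, x4–y2, x5–y5, x6–y1.
The set {x1, x2, x3, x4, x7} has only 4 neighbours ({y2, y4, y6, y7}), so by Hall's theorem at most 6 of the 7 left vertices can be matched.
That matches 6 of the 7, leaving 1 unmatched; no matching can do better.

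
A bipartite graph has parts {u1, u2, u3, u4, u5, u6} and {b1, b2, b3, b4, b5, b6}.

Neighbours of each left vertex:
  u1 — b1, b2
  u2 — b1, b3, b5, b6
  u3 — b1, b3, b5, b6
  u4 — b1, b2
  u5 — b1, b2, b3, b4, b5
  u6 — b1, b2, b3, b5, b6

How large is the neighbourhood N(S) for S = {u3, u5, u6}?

The union of neighbours of {u3, u5, u6} is {b1, b2, b3, b4, b5, b6}, which has 6 elements.
Since |N(S)| = 6 ≥ |S| = 3, Hall's condition holds for this subset.

6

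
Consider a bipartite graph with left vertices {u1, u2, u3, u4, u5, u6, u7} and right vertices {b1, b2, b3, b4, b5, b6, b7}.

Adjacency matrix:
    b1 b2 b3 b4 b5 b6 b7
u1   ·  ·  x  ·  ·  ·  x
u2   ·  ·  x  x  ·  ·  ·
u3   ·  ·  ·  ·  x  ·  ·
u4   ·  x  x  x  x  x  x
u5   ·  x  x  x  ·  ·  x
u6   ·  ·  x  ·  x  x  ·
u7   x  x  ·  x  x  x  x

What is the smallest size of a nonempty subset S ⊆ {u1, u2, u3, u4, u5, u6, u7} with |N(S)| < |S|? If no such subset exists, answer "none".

none

A matching saturating every left vertex exists, for instance u1→b7, u2→b4, u3→b5, u4→b6, u5→b2, u6→b3, u7→b1.
By Hall's marriage theorem, this means |N(S)| ≥ |S| for every subset S, so no violating subset exists.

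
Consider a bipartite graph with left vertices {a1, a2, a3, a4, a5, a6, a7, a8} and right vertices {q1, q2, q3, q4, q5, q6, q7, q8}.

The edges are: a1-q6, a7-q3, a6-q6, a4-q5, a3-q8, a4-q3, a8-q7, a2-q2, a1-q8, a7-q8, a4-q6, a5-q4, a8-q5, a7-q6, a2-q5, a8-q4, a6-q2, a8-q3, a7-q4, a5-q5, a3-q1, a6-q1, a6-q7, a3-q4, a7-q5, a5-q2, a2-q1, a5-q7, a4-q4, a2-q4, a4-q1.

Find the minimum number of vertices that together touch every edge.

8

{a1, a2, a3, a4, a5, a6, a7, a8} is a vertex cover of size 8: every edge has an endpoint in this set.
No smaller cover exists because a1–q8, a2–q2, a3–q1, a4–q5, a5–q7, a6–q6, a7–q3, a8–q4 is a matching of size 8, and a cover must include an endpoint of each of these disjoint edges (König's theorem).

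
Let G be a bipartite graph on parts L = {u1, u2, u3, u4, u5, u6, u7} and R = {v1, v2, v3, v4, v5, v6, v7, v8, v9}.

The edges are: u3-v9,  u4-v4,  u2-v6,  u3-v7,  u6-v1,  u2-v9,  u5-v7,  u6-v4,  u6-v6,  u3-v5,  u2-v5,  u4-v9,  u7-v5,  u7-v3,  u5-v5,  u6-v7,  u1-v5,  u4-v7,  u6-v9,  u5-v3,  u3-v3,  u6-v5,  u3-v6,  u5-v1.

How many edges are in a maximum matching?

7

One maximum matching: u1→v5, u2→v9, u3→v6, u4→v4, u5→v7, u6→v1, u7→v3.
This saturates every left vertex, so 7 is the maximum.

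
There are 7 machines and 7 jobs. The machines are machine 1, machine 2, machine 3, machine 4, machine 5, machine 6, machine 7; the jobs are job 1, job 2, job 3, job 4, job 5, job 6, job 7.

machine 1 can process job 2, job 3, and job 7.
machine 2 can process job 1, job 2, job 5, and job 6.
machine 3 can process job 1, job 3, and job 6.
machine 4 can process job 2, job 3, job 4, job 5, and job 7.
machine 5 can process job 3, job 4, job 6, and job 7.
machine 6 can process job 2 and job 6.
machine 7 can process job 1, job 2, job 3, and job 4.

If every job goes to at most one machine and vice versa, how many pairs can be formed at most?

One maximum matching: machine 1→job 7, machine 2→job 5, machine 3→job 1, machine 4→job 4, machine 5→job 3, machine 6→job 6, machine 7→job 2.
All 7 machines are matched, so no larger matching exists.

7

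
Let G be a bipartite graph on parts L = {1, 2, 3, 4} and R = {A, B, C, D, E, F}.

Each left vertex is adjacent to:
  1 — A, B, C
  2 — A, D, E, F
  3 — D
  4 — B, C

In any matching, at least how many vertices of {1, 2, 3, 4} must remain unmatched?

0

For example, pair 1-C, 2-E, 3-D, 4-B.
This saturates every left vertex, so 4 is the maximum.
That matches 4 of the 4, leaving 0 unmatched; no matching can do better.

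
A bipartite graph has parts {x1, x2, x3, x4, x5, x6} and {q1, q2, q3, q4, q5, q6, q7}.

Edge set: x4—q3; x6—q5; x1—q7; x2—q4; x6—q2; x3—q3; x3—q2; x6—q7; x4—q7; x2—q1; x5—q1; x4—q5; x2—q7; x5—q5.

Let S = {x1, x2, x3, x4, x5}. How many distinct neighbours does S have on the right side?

The union of neighbours of {x1, x2, x3, x4, x5} is {q1, q2, q3, q4, q5, q7}, which has 6 elements.
Since |N(S)| = 6 ≥ |S| = 5, Hall's condition holds for this subset.

6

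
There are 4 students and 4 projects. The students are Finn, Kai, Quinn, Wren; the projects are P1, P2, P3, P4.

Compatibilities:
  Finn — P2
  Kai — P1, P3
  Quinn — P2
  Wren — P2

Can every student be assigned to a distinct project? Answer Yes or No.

No

The set {Finn, Quinn, Wren} has only 1 neighbour ({P2}), so by Hall's theorem at most 2 of the 4 students can be matched.
Hence no matching covers every student.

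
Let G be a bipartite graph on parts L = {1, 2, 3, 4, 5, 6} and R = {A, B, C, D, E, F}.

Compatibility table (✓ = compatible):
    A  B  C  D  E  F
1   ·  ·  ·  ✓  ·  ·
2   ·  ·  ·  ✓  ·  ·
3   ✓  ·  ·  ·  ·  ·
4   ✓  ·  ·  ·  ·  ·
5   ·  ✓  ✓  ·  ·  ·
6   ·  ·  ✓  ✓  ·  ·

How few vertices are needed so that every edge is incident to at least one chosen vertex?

{5, 6, A, D} is a vertex cover of size 4: every edge has an endpoint in this set.
No smaller cover exists because 1–D, 3–A, 5–B, 6–C is a matching of size 4, and a cover must include an endpoint of each of these disjoint edges (König's theorem).

4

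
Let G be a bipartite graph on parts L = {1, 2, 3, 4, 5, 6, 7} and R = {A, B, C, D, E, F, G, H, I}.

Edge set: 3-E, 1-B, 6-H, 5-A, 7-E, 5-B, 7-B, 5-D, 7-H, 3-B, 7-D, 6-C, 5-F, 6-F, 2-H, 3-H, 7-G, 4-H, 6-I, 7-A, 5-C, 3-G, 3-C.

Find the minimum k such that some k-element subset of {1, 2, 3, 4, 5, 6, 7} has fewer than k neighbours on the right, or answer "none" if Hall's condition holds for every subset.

2

Take S = {2, 4}. Its neighbourhood is {H}, so |N(S)| = 1 < |S| = 2.
No single vertex violates Hall's condition since each has at least one neighbour, so 2 is the minimum.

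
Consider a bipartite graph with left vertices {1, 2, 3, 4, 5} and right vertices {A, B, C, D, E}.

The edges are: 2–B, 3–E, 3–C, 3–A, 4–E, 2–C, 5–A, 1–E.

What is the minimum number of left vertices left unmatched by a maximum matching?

One maximum matching: 1→E, 2→B, 3→C, 5→A.
The set {1, 4} has only 1 neighbour ({E}), so by Hall's theorem at most 4 of the 5 left vertices can be matched.
That matches 4 of the 5, leaving 1 unmatched; no matching can do better.

1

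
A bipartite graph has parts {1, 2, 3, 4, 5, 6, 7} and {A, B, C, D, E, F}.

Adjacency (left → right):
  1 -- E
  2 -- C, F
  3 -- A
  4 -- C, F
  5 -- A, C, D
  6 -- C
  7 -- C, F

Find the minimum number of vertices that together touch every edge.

{1, 3, 5, C, F} is a vertex cover of size 5: every edge has an endpoint in this set.
No smaller cover exists because 1–E, 2–C, 3–A, 4–F, 5–D is a matching of size 5, and a cover must include an endpoint of each of these disjoint edges (König's theorem).

5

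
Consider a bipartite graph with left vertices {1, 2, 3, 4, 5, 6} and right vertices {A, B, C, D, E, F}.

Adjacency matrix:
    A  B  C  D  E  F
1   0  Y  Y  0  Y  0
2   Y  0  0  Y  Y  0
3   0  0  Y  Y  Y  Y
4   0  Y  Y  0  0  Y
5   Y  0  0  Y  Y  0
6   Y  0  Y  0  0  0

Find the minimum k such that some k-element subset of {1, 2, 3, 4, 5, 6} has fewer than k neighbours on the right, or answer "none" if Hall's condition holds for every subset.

none

A matching saturating every left vertex exists, for instance 1→B, 2→A, 3→E, 4→F, 5→D, 6→C.
By Hall's marriage theorem, this means |N(S)| ≥ |S| for every subset S, so no violating subset exists.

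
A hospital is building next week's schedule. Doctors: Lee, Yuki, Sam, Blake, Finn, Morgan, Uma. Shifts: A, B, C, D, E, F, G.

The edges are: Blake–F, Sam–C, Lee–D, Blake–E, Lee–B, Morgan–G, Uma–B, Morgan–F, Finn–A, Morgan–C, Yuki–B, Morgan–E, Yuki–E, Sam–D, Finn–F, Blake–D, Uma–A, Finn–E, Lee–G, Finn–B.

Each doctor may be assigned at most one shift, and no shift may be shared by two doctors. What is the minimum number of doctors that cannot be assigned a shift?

0

A valid assignment of size 7: Lee-G, Yuki-E, Sam-D, Blake-F, Finn-A, Morgan-C, Uma-B.
All 7 doctors are matched, so no larger matching exists.
That matches 7 of the 7, leaving 0 unmatched; no matching can do better.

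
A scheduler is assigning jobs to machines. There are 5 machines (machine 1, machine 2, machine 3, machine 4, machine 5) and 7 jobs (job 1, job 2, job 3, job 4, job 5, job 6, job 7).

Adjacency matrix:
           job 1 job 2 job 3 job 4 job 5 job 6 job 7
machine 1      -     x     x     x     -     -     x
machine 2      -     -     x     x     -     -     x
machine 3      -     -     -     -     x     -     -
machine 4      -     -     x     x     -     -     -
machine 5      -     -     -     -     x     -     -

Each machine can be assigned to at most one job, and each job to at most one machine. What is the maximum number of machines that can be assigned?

4

For example, pair machine 1–job 2, machine 2–job 4, machine 3–job 5, machine 4–job 3.
The set {machine 3, machine 5} has only 1 neighbour ({job 5}), so by Hall's theorem at most 4 of the 5 machines can be matched.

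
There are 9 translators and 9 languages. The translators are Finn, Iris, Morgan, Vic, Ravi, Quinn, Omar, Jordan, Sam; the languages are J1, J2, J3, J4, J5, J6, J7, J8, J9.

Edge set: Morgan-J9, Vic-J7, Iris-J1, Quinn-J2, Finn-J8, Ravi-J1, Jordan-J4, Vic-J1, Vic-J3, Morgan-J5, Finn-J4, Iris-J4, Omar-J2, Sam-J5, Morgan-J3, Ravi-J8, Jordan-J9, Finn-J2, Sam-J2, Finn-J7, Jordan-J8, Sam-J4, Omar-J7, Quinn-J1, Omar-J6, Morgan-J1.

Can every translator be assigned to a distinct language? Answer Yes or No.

One maximum matching: Finn–J7, Iris–J4, Morgan–J9, Vic–J3, Ravi–J1, Quinn–J2, Omar–J6, Jordan–J8, Sam–J5.
All 9 translators are covered.

Yes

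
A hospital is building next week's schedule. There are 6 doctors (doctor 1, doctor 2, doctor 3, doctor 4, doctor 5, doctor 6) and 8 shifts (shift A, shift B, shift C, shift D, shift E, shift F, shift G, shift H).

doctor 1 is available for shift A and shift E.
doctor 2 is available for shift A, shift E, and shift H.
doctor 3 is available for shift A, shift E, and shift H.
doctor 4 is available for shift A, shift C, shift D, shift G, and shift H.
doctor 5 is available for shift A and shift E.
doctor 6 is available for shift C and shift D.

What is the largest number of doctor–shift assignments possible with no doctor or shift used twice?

For example, pair doctor 1→shift A, doctor 2→shift H, doctor 3→shift E, doctor 4→shift G, doctor 6→shift D.
The set {doctor 1, doctor 2, doctor 3, doctor 5} has only 3 neighbours ({shift A, shift E, shift H}), so by Hall's theorem at most 5 of the 6 doctors can be matched.

5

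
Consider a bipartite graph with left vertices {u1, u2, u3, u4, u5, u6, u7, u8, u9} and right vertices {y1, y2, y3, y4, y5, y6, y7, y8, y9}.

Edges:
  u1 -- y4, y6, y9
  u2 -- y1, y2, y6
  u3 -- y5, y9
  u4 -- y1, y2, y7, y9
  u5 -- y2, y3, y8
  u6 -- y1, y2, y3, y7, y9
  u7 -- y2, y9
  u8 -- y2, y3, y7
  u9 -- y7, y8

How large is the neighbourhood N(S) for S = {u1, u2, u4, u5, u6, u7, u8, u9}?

The union of neighbours of {u1, u2, u4, u5, u6, u7, u8, u9} is {y1, y2, y3, y4, y6, y7, y8, y9}, which has 8 elements.
Since |N(S)| = 8 ≥ |S| = 8, Hall's condition holds for this subset.

8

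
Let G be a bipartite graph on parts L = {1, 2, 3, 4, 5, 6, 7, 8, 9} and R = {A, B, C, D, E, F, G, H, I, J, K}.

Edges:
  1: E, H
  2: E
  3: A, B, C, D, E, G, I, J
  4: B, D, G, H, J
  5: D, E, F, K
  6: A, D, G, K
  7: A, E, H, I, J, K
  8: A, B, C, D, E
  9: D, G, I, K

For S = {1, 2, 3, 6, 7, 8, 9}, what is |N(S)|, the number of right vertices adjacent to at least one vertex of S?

The union of neighbours of {1, 2, 3, 6, 7, 8, 9} is {A, B, C, D, E, G, H, I, J, K}, which has 10 elements.
Since |N(S)| = 10 ≥ |S| = 7, Hall's condition holds for this subset.

10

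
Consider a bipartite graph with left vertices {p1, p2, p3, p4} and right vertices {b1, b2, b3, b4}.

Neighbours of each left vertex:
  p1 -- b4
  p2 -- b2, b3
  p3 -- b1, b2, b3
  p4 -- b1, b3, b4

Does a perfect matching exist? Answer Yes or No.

One maximum matching: p1-b4, p2-b2, p3-b1, p4-b3.
All 4 left vertices are covered.

Yes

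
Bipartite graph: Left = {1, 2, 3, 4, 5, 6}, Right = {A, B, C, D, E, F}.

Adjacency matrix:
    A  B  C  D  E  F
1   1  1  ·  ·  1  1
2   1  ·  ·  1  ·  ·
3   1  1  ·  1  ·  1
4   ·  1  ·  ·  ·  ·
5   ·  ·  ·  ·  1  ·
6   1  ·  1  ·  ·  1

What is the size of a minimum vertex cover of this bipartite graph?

{1, 2, 3, 4, 5, 6} is a vertex cover of size 6: every edge has an endpoint in this set.
No smaller cover exists because 1–F, 2–A, 3–D, 4–B, 5–E, 6–C is a matching of size 6, and a cover must include an endpoint of each of these disjoint edges (König's theorem).

6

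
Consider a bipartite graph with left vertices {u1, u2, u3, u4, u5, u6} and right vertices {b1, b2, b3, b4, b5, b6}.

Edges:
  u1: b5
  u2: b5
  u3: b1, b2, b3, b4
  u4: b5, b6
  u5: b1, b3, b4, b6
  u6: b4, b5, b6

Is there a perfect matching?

The set {u1, u2} has only 1 neighbour ({b5}), so by Hall's theorem at most 5 of the 6 left vertices can be matched.
Hence no matching covers every left vertex.

No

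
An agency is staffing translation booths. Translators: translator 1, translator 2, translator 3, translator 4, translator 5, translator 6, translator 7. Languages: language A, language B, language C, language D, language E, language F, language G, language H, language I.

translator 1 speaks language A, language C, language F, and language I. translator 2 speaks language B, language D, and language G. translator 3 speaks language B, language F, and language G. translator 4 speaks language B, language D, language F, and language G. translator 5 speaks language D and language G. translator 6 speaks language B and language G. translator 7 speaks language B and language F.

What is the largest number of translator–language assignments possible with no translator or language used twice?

For example, pair translator 1→language A, translator 2→language B, translator 3→language F, translator 4→language D, translator 5→language G.
The set {translator 2, translator 3, translator 4, translator 5, translator 6, translator 7} has only 4 neighbours ({language B, language D, language F, language G}), so by Hall's theorem at most 5 of the 7 translators can be matched.

5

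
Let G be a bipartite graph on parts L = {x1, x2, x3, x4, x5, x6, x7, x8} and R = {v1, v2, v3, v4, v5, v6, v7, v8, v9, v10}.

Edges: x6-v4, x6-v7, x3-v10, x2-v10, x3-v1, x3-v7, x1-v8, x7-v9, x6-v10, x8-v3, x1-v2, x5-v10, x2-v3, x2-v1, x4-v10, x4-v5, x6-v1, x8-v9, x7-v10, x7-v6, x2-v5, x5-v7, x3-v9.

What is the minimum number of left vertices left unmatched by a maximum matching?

0

For example, pair x1–v2, x2–v10, x3–v9, x4–v5, x5–v7, x6–v1, x7–v6, x8–v3.
This saturates every left vertex, so 8 is the maximum.
That matches 8 of the 8, leaving 0 unmatched; no matching can do better.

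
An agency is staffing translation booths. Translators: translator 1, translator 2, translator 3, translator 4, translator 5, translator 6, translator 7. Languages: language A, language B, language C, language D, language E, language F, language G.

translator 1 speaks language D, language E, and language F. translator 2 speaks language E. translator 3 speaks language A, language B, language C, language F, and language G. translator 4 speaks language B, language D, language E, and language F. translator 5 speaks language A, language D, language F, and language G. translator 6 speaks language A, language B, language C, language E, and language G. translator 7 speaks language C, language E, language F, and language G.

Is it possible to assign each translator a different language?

Yes

For example, pair translator 1→language D, translator 2→language E, translator 3→language C, translator 4→language B, translator 5→language A, translator 6→language G, translator 7→language F.
Every translator is matched, so this is a perfect matching.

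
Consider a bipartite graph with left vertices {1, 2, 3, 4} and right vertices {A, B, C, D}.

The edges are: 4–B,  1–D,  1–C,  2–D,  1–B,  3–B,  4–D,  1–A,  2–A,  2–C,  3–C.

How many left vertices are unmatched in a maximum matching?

One maximum matching: 1–D, 2–A, 3–C, 4–B.
All 4 left vertices are matched, so no larger matching exists.
That matches 4 of the 4, leaving 0 unmatched; no matching can do better.

0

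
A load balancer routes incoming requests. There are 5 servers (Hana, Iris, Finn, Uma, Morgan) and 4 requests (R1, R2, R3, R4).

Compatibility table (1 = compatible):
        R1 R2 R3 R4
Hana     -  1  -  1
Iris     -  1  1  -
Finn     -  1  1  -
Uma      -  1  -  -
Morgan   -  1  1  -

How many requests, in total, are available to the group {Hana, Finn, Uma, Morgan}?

The union of neighbours of {Hana, Finn, Uma, Morgan} is {R2, R3, R4}, which has 3 elements.
Since |N(S)| = 3 < |S| = 4, Hall's condition fails for this subset.

3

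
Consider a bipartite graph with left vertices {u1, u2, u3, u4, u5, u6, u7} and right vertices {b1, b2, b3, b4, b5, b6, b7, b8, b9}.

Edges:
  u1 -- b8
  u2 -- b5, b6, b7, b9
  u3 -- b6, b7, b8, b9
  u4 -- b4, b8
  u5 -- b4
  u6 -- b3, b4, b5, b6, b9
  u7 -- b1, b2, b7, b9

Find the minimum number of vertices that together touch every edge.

6

The 6 edges u1–b8, u2–b5, u3–b6, u4–b4, u6–b3, u7–b7 form a matching, so any vertex cover needs at least 6 vertices (one per matched edge).
Conversely {u2, u3, u6, u7, b4, b8} meets every edge and has exactly 6 vertices, so 6 is optimal.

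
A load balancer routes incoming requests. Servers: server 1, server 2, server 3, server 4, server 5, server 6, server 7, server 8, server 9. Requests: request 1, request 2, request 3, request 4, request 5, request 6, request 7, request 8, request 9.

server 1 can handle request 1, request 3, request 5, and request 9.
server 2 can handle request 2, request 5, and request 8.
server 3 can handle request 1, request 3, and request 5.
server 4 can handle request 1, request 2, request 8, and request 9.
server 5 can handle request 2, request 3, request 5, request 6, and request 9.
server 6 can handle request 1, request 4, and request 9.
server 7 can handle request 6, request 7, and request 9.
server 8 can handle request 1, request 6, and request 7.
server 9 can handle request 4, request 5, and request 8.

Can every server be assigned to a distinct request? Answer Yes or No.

A valid assignment of size 9: server 1→request 3, server 2→request 8, server 3→request 1, server 4→request 9, server 5→request 2, server 6→request 4, server 7→request 6, server 8→request 7, server 9→request 5.
All 9 servers are covered.

Yes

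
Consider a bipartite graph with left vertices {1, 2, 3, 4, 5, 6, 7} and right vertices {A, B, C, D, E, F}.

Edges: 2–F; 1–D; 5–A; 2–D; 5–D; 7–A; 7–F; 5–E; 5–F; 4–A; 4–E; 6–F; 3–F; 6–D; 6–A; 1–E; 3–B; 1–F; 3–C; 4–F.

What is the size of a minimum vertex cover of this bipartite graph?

The 5 edges 1–D, 2–F, 3–B, 4–A, 5–E form a matching, so any vertex cover needs at least 5 vertices (one per matched edge).
Conversely {3, A, D, E, F} meets every edge and has exactly 5 vertices, so 5 is optimal.

5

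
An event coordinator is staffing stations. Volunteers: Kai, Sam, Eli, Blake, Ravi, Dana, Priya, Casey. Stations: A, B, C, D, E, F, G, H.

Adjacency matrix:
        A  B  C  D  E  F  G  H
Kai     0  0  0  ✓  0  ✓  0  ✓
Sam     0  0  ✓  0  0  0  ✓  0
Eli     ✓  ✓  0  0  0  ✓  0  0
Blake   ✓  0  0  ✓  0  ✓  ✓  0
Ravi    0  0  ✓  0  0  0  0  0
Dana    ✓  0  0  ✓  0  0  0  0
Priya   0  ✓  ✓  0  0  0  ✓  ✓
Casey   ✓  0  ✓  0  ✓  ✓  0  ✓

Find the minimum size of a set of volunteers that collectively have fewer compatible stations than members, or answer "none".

none

A matching saturating every volunteer exists, for instance Kai→H, Sam→G, Eli→F, Blake→A, Ravi→C, Dana→D, Priya→B, Casey→E.
By Hall's marriage theorem, this means |N(S)| ≥ |S| for every subset S, so no violating subset exists.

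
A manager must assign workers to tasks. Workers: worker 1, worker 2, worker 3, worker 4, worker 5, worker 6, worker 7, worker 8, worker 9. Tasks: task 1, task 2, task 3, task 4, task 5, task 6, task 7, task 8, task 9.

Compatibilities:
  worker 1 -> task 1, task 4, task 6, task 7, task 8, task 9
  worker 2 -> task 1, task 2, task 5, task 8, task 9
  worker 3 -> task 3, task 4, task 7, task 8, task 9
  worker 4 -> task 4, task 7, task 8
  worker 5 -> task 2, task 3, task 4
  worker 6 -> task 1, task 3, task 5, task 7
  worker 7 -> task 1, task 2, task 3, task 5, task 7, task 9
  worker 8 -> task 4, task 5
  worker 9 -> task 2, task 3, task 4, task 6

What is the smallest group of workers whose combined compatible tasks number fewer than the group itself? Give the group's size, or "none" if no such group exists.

none

A matching saturating every worker exists, for instance worker 1→task 6, worker 2→task 1, worker 3→task 3, worker 4→task 8, worker 5→task 4, worker 6→task 7, worker 7→task 9, worker 8→task 5, worker 9→task 2.
By Hall's marriage theorem, this means |N(S)| ≥ |S| for every subset S, so no violating subset exists.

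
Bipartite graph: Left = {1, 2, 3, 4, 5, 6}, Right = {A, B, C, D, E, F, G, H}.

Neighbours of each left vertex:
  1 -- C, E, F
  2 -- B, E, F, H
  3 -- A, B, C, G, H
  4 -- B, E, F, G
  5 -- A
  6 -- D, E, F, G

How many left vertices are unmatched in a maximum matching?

For example, pair 1→C, 2→H, 3→G, 4→B, 5→A, 6→E.
All 6 left vertices are matched, so no larger matching exists.
That matches 6 of the 6, leaving 0 unmatched; no matching can do better.

0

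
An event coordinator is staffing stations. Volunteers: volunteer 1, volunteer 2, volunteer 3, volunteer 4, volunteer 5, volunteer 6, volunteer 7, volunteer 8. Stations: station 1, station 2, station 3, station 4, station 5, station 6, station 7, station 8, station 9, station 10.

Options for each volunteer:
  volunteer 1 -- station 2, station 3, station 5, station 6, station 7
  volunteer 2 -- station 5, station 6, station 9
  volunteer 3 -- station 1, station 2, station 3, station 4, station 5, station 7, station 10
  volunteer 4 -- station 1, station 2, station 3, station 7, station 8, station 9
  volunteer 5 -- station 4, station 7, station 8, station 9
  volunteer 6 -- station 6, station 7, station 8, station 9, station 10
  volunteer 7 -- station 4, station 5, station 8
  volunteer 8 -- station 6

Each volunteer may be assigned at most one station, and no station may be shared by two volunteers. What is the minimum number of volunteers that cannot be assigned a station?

0

One maximum matching: volunteer 1→station 7, volunteer 2→station 9, volunteer 3→station 1, volunteer 4→station 2, volunteer 5→station 4, volunteer 6→station 8, volunteer 7→station 5, volunteer 8→station 6.
All 8 volunteers are matched, so no larger matching exists.
That matches 8 of the 8, leaving 0 unmatched; no matching can do better.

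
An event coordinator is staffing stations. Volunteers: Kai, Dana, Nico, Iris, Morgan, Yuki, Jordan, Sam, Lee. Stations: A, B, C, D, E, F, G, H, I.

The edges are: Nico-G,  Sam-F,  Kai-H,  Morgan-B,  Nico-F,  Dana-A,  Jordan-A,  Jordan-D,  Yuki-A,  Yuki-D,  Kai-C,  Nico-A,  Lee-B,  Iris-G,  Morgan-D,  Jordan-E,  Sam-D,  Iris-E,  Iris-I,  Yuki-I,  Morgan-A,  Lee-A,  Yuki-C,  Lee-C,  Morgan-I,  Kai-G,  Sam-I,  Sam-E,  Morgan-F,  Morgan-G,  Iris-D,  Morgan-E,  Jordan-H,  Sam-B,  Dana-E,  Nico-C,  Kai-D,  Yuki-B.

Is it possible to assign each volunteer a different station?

Yes

One maximum matching: Kai-G, Dana-E, Nico-C, Iris-I, Morgan-D, Yuki-A, Jordan-H, Sam-F, Lee-B.
Every volunteer is matched, so this is a perfect matching.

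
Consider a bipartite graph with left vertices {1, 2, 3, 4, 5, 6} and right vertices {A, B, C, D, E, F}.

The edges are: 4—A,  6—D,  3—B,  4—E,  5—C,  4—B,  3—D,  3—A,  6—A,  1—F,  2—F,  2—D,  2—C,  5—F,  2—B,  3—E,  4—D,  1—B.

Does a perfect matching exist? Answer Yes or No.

For example, pair 1–B, 2–C, 3–E, 4–A, 5–F, 6–D.
Every left vertex is matched, so this is a perfect matching.

Yes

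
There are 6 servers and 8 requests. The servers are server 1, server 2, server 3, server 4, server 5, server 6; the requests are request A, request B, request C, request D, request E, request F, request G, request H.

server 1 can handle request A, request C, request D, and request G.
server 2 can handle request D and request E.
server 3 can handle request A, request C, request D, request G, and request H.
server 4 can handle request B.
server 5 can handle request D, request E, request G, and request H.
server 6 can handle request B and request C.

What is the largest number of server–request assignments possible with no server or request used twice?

6

One maximum matching: server 1–request G, server 2–request D, server 3–request H, server 4–request B, server 5–request E, server 6–request C.
All 6 servers are matched, so no larger matching exists.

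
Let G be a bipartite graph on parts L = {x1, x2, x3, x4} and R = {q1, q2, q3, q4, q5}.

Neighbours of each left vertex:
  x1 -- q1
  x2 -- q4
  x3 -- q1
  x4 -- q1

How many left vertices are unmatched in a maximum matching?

2

A valid assignment of size 2: x1-q1, x2-q4.
The set {x1, x3, x4} has only 1 neighbour ({q1}), so by Hall's theorem at most 2 of the 4 left vertices can be matched.
That matches 2 of the 4, leaving 2 unmatched; no matching can do better.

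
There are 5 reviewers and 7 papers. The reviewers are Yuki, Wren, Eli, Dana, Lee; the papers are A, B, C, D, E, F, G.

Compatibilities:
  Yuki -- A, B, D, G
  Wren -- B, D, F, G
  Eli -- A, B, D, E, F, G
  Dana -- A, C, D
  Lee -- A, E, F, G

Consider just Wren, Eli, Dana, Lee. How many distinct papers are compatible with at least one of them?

7

The union of neighbours of {Wren, Eli, Dana, Lee} is {A, B, C, D, E, F, G}, which has 7 elements.
Since |N(S)| = 7 ≥ |S| = 4, Hall's condition holds for this subset.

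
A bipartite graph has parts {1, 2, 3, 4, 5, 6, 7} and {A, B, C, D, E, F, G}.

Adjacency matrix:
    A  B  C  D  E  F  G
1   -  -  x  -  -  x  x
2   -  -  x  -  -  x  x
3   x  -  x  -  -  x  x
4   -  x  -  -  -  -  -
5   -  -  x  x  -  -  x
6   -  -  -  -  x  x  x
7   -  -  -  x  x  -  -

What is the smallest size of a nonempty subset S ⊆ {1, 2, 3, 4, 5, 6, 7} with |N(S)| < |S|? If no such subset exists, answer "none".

none

A matching saturating every left vertex exists, for instance 1→F, 2→C, 3→A, 4→B, 5→D, 6→G, 7→E.
By Hall's marriage theorem, this means |N(S)| ≥ |S| for every subset S, so no violating subset exists.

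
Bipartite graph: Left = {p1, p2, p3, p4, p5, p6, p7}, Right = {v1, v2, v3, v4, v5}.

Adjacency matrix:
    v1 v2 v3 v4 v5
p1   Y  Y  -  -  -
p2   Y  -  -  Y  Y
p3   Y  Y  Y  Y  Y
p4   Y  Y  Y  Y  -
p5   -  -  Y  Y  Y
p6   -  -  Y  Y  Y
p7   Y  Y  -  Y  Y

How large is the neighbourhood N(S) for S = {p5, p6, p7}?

5

The union of neighbours of {p5, p6, p7} is {v1, v2, v3, v4, v5}, which has 5 elements.
Since |N(S)| = 5 ≥ |S| = 3, Hall's condition holds for this subset.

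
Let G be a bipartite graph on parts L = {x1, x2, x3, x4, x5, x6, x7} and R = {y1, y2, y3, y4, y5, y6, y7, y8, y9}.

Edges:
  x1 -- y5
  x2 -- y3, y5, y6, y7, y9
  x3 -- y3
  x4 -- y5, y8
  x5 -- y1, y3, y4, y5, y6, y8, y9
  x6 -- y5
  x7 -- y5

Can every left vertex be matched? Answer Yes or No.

The set {x1, x6, x7} has only 1 neighbour ({y5}), so by Hall's theorem at most 5 of the 7 left vertices can be matched.
Hence no matching covers every left vertex.

No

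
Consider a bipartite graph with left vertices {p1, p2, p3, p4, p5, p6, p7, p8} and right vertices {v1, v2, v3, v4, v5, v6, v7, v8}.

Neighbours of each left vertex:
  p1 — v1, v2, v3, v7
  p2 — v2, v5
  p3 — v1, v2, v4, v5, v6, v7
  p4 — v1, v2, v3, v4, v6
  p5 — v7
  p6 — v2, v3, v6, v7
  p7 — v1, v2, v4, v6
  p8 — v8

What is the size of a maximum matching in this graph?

8

For example, pair p1-v3, p2-v5, p3-v1, p4-v4, p5-v7, p6-v6, p7-v2, p8-v8.
This saturates every left vertex, so 8 is the maximum.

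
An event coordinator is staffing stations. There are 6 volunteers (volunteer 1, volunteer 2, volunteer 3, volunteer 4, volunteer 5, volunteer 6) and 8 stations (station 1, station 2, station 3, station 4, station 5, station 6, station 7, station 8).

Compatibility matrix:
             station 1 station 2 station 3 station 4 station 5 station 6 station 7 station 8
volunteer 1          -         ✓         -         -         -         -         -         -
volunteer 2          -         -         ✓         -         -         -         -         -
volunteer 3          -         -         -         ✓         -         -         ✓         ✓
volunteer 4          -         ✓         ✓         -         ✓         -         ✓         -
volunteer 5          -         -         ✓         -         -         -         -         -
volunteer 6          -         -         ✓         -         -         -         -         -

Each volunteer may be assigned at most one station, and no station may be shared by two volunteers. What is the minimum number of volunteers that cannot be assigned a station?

2

A valid assignment of size 4: volunteer 1–station 2, volunteer 2–station 3, volunteer 3–station 8, volunteer 4–station 7.
The set {volunteer 2, volunteer 5, volunteer 6} has only 1 neighbour ({station 3}), so by Hall's theorem at most 4 of the 6 volunteers can be matched.
That matches 4 of the 6, leaving 2 unmatched; no matching can do better.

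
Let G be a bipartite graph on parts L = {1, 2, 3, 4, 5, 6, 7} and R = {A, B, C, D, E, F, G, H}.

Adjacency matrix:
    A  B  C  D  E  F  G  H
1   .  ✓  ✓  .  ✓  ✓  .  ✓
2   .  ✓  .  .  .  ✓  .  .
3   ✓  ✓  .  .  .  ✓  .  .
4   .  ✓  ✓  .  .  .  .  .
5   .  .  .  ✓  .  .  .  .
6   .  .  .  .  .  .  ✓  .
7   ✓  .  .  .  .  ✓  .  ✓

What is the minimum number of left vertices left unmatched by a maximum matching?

0

One maximum matching: 1–E, 2–B, 3–A, 4–C, 5–D, 6–G, 7–F.
All 7 left vertices are matched, so no larger matching exists.
That matches 7 of the 7, leaving 0 unmatched; no matching can do better.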